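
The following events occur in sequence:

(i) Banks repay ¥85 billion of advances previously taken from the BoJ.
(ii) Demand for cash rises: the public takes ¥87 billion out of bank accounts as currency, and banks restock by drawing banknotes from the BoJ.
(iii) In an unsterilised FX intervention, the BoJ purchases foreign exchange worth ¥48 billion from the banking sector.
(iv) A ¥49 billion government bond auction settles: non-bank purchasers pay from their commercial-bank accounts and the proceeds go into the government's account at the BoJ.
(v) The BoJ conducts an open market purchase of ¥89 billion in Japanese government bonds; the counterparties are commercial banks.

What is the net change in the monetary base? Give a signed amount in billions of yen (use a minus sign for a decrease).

Discount-window repayment ¥85 billion: BoJ balance sheet contracts → −¥85B.
Currency withdrawal ¥87 billion: just a shift between currency and reserves — both are base money → 0.
FX purchase ¥48 billion: BoJ balance sheet expands → +¥48B.
Government account inflow ¥49 billion: reserves shift to a non-base liability → −¥49B.
OMO purchase (from banks) ¥89 billion: BoJ balance sheet expands → +¥89B.
Net: −85 + 0 + 48 − 49 + 89 = +¥3 billion.

+¥3 billion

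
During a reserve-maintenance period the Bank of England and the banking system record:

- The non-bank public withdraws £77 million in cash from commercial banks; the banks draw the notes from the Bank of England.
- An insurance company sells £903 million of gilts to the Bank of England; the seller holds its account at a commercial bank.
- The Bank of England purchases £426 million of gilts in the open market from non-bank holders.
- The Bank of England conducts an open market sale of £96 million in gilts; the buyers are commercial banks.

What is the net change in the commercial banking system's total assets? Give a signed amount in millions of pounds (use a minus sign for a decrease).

Bank of England balance sheet:
  Assets:      Securities +£1233M
  Liabilities: Bank reserves +£1156M, Currency in circulation +£77M
Commercial banking system:
  Assets:      Reserves at CB +£1156M, Securities +£96M
  Liabilities: Checkable deposits +£1252M
Change in total bank assets = +£1252 million.

+£1252 million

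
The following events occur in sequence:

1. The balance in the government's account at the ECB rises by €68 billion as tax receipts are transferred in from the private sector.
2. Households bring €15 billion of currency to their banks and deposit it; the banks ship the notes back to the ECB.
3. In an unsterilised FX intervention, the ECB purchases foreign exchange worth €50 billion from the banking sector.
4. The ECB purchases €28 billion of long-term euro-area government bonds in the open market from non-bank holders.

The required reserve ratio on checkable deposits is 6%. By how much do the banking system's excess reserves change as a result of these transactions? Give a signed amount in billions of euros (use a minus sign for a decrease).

Government account inflow €68 billion: reserves −€68B, deposits −€68B.
Currency deposit €15 billion: reserves +€15B, deposits +€15B.
FX purchase €50 billion: reserves +€50B, deposits 0.
Asset purchase (from non-banks) €28 billion: reserves +€28B, deposits +€28B.
Totals: Δreserves = +€25B, Δdeposits = −€25B.
Δrequired reserves = 6% × −€25B = −€1.5B.
Δexcess reserves = Δreserves − Δrequired = +€25B − (−€1.5B) = +€26.5 billion.

+€26.5 billion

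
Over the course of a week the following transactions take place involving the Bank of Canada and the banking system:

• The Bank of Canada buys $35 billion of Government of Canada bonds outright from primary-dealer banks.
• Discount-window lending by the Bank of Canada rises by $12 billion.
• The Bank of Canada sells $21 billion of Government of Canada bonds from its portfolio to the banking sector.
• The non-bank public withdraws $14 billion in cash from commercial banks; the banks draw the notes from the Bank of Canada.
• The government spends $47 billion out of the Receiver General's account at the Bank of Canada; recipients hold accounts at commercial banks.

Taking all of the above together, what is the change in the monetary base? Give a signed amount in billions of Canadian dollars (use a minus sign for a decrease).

+$73 billion

Bank of Canada balance sheet:
  Assets:      Securities +$14B, Loans to banks +$12B
  Liabilities: Bank reserves +$59B, Currency in circulation +$14B, Government deposits −$47B
Commercial banking system:
  Assets:      Reserves at CB +$59B, Securities −$14B
  Liabilities: Checkable deposits +$33B, Borrowings from CB +$12B
Monetary base = currency + reserves: +$14B + (+$59B) = +$73 billion.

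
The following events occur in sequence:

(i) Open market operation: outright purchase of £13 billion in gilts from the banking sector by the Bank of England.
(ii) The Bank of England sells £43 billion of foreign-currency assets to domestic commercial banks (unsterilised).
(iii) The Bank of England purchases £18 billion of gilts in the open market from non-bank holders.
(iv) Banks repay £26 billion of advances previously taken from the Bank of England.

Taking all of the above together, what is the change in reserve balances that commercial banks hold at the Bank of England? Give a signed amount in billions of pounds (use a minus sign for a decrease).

OMO purchase (from banks) £13 billion: the Bank of England pays by crediting reserve accounts → +£13B.
FX sale £43 billion: the buying banks pay out of their reserve balances → −£43B.
Asset purchase (from non-banks) £18 billion: the Bank of England pays by crediting reserve accounts → +£18B.
Discount-window repayment £26 billion: repayment is debited from reserves → −£26B.
Net: 13 − 43 + 18 − 26 = -£38 billion.

-£38 billion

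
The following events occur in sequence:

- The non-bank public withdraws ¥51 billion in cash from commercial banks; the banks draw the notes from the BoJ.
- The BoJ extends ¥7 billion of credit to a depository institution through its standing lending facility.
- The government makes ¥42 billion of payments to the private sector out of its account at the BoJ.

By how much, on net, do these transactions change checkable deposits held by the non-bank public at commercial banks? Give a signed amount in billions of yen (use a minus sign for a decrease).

-¥9 billion

Currency withdrawal ¥51 billion: non-bank counterparties' bank balances fall → −¥51B.
Discount-window loan ¥7 billion: the counterparty is a bank, so public deposits are unchanged → 0.
Government spending ¥42 billion: non-bank counterparties' bank balances rise → +¥42B.
Net: −51 + 0 + 42 = -¥9 billion.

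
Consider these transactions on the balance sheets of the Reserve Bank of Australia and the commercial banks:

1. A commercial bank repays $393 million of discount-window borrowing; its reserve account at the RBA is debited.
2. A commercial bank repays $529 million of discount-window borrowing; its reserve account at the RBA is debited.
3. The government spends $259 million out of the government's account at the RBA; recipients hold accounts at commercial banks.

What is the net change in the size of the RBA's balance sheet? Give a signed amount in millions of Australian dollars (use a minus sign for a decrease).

Discount-window repayment $393 million: an RBA asset is shed → −$393M.
Discount-window repayment $529 million: an RBA asset is shed → −$529M.
Government spending $259 million: only the composition of liabilities changes → 0.
Net: −393 − 529 + 0 = -$922 million.

-$922 million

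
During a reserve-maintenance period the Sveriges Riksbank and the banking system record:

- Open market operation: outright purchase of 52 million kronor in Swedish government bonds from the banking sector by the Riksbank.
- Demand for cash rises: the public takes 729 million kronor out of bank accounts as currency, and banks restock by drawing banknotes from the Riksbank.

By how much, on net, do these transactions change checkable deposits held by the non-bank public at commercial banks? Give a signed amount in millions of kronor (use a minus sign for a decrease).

OMO purchase (from banks) 52 million kronor: the counterparty is a bank, so public deposits are unchanged → 0.
Currency withdrawal 729 million kronor: non-bank counterparties' bank balances fall → −729M.
Net: 0 − 729 = -729 million.

-729 million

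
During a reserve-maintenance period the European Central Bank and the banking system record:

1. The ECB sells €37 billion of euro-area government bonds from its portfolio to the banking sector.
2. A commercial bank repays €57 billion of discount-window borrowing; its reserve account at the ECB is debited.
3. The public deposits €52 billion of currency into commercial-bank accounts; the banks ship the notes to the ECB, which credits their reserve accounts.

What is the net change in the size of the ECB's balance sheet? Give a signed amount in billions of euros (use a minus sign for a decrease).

ECB balance sheet:
  Assets:      Securities −€37B, Loans to banks −€57B
  Liabilities: Bank reserves −€42B, Currency in circulation −€52B
Commercial banking system:
  Assets:      Reserves at CB −€42B, Securities +€37B
  Liabilities: Checkable deposits +€52B, Borrowings from CB −€57B
Change in total ECB assets = -€94 billion.

-€94 billion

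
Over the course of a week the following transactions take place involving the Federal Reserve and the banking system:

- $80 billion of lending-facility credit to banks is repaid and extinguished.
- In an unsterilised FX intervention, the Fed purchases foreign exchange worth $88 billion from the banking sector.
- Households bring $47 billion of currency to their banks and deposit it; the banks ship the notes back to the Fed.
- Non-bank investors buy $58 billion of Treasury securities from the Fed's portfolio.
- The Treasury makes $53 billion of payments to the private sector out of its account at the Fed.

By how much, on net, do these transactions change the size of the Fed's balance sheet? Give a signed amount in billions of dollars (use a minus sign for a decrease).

-$50 billion

Fed balance sheet:
  Assets:      Securities −$58B, Loans to banks −$80B, Foreign assets +$88B
  Liabilities: Bank reserves +$50B, Currency in circulation −$47B, Government deposits −$53B
Commercial banking system:
  Assets:      Reserves at CB +$50B, Foreign assets −$88B
  Liabilities: Checkable deposits +$42B, Borrowings from CB −$80B
Change in total Fed assets = -$50 billion.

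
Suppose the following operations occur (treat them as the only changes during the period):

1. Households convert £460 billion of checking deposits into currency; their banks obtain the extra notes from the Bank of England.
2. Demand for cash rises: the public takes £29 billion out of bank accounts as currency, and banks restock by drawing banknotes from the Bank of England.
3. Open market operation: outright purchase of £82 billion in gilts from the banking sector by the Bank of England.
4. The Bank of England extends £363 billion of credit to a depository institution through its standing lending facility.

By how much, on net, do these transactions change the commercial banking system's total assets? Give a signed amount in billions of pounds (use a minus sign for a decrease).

Bank of England balance sheet:
  Assets:      Securities +£82B, Loans to banks +£363B
  Liabilities: Bank reserves −£44B, Currency in circulation +£489B
Commercial banking system:
  Assets:      Reserves at CB −£44B, Securities −£82B
  Liabilities: Checkable deposits −£489B, Borrowings from CB +£363B
Change in total bank assets = -£126 billion.

-£126 billion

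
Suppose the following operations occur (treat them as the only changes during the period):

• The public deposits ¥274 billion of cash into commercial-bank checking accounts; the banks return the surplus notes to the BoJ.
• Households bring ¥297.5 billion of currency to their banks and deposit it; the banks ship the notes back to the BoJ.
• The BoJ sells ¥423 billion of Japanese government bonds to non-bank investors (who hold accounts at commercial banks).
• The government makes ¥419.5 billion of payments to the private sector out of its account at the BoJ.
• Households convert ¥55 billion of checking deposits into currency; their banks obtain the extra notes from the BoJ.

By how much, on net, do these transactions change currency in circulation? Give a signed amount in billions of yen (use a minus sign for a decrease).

Currency deposit ¥274 billion: notes return to the central bank → −¥274B.
Currency deposit ¥297.5 billion: notes return to the central bank → −¥297.5B.
Asset sale (to non-banks) ¥423 billion: no currency enters or leaves circulation → 0.
Government spending ¥419.5 billion: no currency enters or leaves circulation → 0.
Currency withdrawal ¥55 billion: notes leave the central bank → +¥55B.
Net: −274 − 297.5 + 0 + 0 + 55 = -¥516.5 billion.

-¥516.5 billion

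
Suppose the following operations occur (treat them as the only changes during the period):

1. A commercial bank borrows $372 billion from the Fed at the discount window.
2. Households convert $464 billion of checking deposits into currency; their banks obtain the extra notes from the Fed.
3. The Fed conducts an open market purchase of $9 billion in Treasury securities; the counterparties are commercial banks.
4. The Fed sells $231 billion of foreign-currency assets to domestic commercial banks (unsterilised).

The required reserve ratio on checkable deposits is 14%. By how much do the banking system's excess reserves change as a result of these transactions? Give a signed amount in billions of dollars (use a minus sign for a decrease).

Discount-window loan $372 billion: reserves +$372B, deposits 0.
Currency withdrawal $464 billion: reserves −$464B, deposits −$464B.
OMO purchase (from banks) $9 billion: reserves +$9B, deposits 0.
FX sale $231 billion: reserves −$231B, deposits 0.
Totals: Δreserves = −$314B, Δdeposits = −$464B.
Δrequired reserves = 14% × −$464B = −$64.96B.
Δexcess reserves = Δreserves − Δrequired = −$314B − (−$64.96B) = -$249.04 billion.

-$249.04 billion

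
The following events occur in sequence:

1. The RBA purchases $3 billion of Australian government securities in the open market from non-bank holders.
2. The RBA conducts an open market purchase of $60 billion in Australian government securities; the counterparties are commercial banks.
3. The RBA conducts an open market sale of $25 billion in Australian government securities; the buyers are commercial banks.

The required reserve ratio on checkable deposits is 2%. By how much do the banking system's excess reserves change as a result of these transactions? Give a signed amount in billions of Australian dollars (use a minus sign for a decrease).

+$37.94 billion

Asset purchase (from non-banks) $3 billion: reserves +$3B, deposits +$3B.
OMO purchase (from banks) $60 billion: reserves +$60B, deposits 0.
OMO sale (to banks) $25 billion: reserves −$25B, deposits 0.
Totals: Δreserves = +$38B, Δdeposits = +$3B.
Δrequired reserves = 2% × +$3B = +$0.06B.
Δexcess reserves = Δreserves − Δrequired = +$38B − (+$0.06B) = +$37.94 billion.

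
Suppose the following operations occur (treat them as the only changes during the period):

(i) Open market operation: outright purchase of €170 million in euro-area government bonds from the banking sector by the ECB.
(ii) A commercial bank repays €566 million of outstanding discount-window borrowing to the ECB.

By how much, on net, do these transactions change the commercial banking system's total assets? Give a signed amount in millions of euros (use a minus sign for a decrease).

OMO purchase (from banks) €170 million: just an asset swap on bank balance sheets → 0.
Discount-window repayment €566 million: bank balance sheets shrink → −€566M.
Net: 0 − 566 = -€566 million.

-€566 million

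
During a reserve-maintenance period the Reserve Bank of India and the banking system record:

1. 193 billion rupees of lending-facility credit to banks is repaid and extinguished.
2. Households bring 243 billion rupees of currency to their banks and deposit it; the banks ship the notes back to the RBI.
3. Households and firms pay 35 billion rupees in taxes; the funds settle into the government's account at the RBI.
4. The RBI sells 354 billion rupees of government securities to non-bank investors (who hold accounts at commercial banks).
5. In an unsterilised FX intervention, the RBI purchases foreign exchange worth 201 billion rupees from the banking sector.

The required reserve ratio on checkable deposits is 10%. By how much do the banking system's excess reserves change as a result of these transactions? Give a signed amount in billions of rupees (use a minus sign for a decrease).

Discount-window repayment 193 billion rupees: reserves −193B, deposits 0.
Currency deposit 243 billion rupees: reserves +243B, deposits +243B.
Government account inflow 35 billion rupees: reserves −35B, deposits −35B.
Asset sale (to non-banks) 354 billion rupees: reserves −354B, deposits −354B.
FX purchase 201 billion rupees: reserves +201B, deposits 0.
Totals: Δreserves = −138B, Δdeposits = −146B.
Δrequired reserves = 10% × −146B = −14.6B.
Δexcess reserves = Δreserves − Δrequired = −138B − (−14.6B) = -123.4 billion.

-123.4 billion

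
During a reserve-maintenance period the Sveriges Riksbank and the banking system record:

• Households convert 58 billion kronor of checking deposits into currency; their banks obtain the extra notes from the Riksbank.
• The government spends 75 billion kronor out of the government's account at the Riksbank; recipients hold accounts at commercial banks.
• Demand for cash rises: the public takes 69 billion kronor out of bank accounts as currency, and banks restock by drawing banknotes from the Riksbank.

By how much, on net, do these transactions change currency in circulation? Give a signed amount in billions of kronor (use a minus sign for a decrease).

+127 billion

Currency withdrawal 58 billion kronor: notes leave the central bank → +58B.
Government spending 75 billion kronor: no currency enters or leaves circulation → 0.
Currency withdrawal 69 billion kronor: notes leave the central bank → +69B.
Net: 58 + 0 + 69 = +127 billion.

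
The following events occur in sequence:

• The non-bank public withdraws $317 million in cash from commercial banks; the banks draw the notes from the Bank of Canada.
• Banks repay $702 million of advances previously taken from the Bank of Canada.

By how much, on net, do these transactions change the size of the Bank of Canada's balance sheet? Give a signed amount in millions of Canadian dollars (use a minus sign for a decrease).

Currency withdrawal $317 million: only the composition of liabilities changes → 0.
Discount-window repayment $702 million: a Bank of Canada asset is shed → −$702M.
Net: 0 − 702 = -$702 million.

-$702 million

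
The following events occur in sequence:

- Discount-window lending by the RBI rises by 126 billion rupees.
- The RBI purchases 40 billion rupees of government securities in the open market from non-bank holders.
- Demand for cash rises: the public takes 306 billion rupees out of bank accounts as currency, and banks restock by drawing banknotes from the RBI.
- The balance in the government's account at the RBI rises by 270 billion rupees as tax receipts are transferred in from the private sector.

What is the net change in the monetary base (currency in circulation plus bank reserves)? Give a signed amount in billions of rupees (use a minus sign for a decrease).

RBI balance sheet:
  Assets:      Securities +40B, Loans to banks +126B
  Liabilities: Bank reserves −410B, Currency in circulation +306B, Government deposits +270B
Monetary base = currency + reserves: +306B + (−410B) = -104 billion.

-104 billion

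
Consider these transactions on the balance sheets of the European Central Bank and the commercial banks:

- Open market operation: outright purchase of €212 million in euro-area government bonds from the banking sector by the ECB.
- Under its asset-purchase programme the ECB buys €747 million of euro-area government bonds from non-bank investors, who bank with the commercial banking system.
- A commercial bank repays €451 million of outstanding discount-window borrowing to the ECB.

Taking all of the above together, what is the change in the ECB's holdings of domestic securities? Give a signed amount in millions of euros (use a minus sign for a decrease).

+€959 million

ECB balance sheet:
  Assets:      Securities +€959M, Loans to banks −€451M
  Liabilities: Bank reserves +€508M
Commercial banking system:
  Assets:      Reserves at CB +€508M, Securities −€212M
  Liabilities: Checkable deposits +€747M, Borrowings from CB −€451M
So the change in the ECB's holdings of domestic securities is +€959 million.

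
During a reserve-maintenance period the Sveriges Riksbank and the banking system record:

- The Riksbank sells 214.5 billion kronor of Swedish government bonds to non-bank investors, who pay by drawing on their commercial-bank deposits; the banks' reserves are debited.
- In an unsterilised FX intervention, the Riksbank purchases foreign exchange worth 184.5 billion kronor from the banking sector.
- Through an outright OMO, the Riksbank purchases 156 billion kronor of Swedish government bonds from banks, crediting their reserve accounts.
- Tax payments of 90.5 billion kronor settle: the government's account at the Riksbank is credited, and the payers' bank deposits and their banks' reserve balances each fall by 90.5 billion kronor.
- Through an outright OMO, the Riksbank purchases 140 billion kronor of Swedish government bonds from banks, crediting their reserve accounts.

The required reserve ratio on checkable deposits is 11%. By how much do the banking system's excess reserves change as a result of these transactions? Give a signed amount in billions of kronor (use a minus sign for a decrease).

Asset sale (to non-banks) 214.5 billion kronor: reserves −214.5B, deposits −214.5B.
FX purchase 184.5 billion kronor: reserves +184.5B, deposits 0.
OMO purchase (from banks) 156 billion kronor: reserves +156B, deposits 0.
Government account inflow 90.5 billion kronor: reserves −90.5B, deposits −90.5B.
OMO purchase (from banks) 140 billion kronor: reserves +140B, deposits 0.
Totals: Δreserves = +175.5B, Δdeposits = −305B.
Δrequired reserves = 11% × −305B = −33.55B.
Δexcess reserves = Δreserves − Δrequired = +175.5B − (−33.55B) = +209.05 billion.

+209.05 billion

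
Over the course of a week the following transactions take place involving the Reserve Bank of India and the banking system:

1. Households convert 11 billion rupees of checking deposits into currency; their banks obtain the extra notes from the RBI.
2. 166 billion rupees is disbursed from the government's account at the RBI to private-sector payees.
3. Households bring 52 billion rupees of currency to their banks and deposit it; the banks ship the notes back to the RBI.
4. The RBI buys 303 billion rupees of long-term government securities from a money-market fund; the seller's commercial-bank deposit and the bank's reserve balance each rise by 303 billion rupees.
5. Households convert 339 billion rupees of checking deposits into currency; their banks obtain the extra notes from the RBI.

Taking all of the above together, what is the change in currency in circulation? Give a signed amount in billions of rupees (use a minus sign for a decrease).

RBI balance sheet:
  Assets:      Securities +303B
  Liabilities: Bank reserves +171B, Currency in circulation +298B, Government deposits −166B
Commercial banking system:
  Assets:      Reserves at CB +171B
  Liabilities: Checkable deposits +171B
So the change in currency in circulation is +298 billion.

+298 billion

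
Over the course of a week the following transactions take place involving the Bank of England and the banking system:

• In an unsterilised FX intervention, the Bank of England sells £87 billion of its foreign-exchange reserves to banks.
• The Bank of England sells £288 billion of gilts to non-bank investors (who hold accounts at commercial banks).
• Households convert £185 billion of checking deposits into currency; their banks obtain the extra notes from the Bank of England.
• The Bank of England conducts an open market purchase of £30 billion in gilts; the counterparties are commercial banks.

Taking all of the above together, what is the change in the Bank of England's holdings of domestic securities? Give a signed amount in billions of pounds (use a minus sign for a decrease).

Bank of England balance sheet:
  Assets:      Securities −£258B, Foreign assets −£87B
  Liabilities: Bank reserves −£530B, Currency in circulation +£185B
So the change in the Bank of England's holdings of domestic securities is -£258 billion.

-£258 billion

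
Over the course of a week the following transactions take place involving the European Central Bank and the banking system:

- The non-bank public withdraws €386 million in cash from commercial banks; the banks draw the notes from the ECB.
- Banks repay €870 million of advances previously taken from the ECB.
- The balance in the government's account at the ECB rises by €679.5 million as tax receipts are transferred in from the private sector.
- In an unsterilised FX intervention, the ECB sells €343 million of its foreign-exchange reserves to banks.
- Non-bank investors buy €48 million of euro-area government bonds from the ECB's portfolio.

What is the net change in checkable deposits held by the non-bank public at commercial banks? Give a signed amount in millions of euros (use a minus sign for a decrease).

-€1113.5 million

ECB balance sheet:
  Assets:      Securities −€48M, Loans to banks −€870M, Foreign assets −€343M
  Liabilities: Bank reserves −€2326.5M, Currency in circulation +€386M, Government deposits +€679.5M
Commercial banking system:
  Assets:      Reserves at CB −€2326.5M, Foreign assets +€343M
  Liabilities: Checkable deposits −€1113.5M, Borrowings from CB −€870M
So the change in checkable deposits held by the non-bank public at commercial banks is -€1113.5 million.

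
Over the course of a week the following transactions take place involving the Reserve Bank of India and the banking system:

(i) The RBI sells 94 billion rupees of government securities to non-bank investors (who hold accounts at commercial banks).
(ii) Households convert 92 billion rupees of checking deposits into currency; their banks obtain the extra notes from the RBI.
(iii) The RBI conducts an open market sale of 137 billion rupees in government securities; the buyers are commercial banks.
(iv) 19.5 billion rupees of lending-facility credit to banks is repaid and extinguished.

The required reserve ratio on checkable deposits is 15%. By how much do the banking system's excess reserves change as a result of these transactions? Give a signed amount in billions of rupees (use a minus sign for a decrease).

-314.6 billion

Asset sale (to non-banks) 94 billion rupees: reserves −94B, deposits −94B.
Currency withdrawal 92 billion rupees: reserves −92B, deposits −92B.
OMO sale (to banks) 137 billion rupees: reserves −137B, deposits 0.
Discount-window repayment 19.5 billion rupees: reserves −19.5B, deposits 0.
Totals: Δreserves = −342.5B, Δdeposits = −186B.
Δrequired reserves = 15% × −186B = −27.9B.
Δexcess reserves = Δreserves − Δrequired = −342.5B − (−27.9B) = -314.6 billion.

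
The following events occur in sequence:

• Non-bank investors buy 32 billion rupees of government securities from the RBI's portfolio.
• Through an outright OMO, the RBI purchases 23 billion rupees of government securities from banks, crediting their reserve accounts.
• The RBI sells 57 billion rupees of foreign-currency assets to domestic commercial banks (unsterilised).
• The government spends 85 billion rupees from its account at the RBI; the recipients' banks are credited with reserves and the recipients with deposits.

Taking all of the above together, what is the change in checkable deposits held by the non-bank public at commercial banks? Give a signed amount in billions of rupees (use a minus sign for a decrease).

+53 billion

RBI balance sheet:
  Assets:      Securities −9B, Foreign assets −57B
  Liabilities: Bank reserves +19B, Government deposits −85B
Commercial banking system:
  Assets:      Reserves at CB +19B, Securities −23B, Foreign assets +57B
  Liabilities: Checkable deposits +53B
So the change in checkable deposits held by the non-bank public at commercial banks is +53 billion.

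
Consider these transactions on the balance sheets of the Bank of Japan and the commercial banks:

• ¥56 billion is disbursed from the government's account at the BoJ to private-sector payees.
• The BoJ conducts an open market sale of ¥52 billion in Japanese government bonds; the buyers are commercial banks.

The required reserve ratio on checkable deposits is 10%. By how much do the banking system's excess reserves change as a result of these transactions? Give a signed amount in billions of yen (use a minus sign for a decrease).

-¥1.6 billion

Government spending ¥56 billion: reserves +¥56B, deposits +¥56B.
OMO sale (to banks) ¥52 billion: reserves −¥52B, deposits 0.
Totals: Δreserves = +¥4B, Δdeposits = +¥56B.
Δrequired reserves = 10% × +¥56B = +¥5.6B.
Δexcess reserves = Δreserves − Δrequired = +¥4B − (+¥5.6B) = -¥1.6 billion.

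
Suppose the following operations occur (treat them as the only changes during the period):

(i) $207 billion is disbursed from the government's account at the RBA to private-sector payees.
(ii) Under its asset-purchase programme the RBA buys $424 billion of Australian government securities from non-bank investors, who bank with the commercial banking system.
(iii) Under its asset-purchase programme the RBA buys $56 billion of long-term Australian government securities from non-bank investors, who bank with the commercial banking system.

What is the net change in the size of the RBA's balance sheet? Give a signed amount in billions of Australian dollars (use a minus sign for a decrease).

+$480 billion

RBA balance sheet:
  Assets:      Securities +$480B
  Liabilities: Bank reserves +$687B, Government deposits −$207B
Change in total RBA assets = +$480 billion.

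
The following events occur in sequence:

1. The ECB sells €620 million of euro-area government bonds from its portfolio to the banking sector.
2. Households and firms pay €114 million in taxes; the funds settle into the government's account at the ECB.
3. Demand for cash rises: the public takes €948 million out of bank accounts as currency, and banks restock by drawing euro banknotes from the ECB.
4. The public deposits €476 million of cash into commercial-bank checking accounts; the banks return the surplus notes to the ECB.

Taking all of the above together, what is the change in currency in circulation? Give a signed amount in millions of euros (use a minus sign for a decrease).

+€472 million

OMO sale (to banks) €620 million: no currency enters or leaves circulation → 0.
Government account inflow €114 million: no currency enters or leaves circulation → 0.
Currency withdrawal €948 million: notes leave the central bank → +€948M.
Currency deposit €476 million: notes return to the central bank → −€476M.
Net: 0 + 0 + 948 − 476 = +€472 million.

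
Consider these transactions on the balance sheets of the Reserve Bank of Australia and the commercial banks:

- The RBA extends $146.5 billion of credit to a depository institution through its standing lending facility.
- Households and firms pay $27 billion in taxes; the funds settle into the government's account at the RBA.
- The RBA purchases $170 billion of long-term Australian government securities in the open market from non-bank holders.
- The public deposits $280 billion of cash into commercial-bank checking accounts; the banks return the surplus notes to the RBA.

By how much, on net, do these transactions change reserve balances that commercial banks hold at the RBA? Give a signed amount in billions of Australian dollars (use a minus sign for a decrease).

Discount-window loan $146.5 billion: the loan is credited to the bank's reserve account → +$146.5B.
Government account inflow $27 billion: funds move from bank reserves into the government account → −$27B.
Asset purchase (from non-banks) $170 billion: the RBA pays by crediting reserve accounts → +$170B.
Currency deposit $280 billion: returned notes are swapped for reserve credit → +$280B.
Net: 146.5 − 27 + 170 + 280 = +$569.5 billion.

+$569.5 billion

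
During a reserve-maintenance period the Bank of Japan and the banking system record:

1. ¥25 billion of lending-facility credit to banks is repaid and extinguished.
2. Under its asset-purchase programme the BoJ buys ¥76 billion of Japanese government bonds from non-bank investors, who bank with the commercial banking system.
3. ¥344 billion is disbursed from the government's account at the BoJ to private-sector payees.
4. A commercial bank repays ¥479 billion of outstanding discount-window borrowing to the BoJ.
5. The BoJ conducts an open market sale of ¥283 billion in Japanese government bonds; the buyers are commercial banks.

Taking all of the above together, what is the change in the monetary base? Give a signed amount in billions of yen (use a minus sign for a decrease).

-¥367 billion

Discount-window repayment ¥25 billion: BoJ balance sheet contracts → −¥25B.
Asset purchase (from non-banks) ¥76 billion: BoJ balance sheet expands → +¥76B.
Government spending ¥344 billion: a non-base liability converts back to reserves → +¥344B.
Discount-window repayment ¥479 billion: BoJ balance sheet contracts → −¥479B.
OMO sale (to banks) ¥283 billion: BoJ balance sheet contracts → −¥283B.
Net: −25 + 76 + 344 − 479 − 283 = -¥367 billion.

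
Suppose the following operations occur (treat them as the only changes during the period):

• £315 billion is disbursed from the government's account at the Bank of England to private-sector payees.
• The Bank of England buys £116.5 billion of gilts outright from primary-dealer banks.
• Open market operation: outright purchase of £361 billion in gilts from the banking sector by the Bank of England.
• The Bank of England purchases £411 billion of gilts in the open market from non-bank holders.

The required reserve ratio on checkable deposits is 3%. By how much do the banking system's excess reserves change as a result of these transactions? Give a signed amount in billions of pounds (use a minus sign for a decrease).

Government spending £315 billion: reserves +£315B, deposits +£315B.
OMO purchase (from banks) £116.5 billion: reserves +£116.5B, deposits 0.
OMO purchase (from banks) £361 billion: reserves +£361B, deposits 0.
Asset purchase (from non-banks) £411 billion: reserves +£411B, deposits +£411B.
Totals: Δreserves = +£1203.5B, Δdeposits = +£726B.
Δrequired reserves = 3% × +£726B = +£21.78B.
Δexcess reserves = Δreserves − Δrequired = +£1203.5B − (+£21.78B) = +£1181.72 billion.

+£1181.72 billion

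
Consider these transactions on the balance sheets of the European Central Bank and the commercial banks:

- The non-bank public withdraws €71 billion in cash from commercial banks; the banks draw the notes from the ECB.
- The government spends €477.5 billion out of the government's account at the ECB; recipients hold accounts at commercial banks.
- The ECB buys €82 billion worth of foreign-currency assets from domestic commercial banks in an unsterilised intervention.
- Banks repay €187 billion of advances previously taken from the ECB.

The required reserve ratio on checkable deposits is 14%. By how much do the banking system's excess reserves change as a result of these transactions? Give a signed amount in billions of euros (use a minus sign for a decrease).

Currency withdrawal €71 billion: reserves −€71B, deposits −€71B.
Government spending €477.5 billion: reserves +€477.5B, deposits +€477.5B.
FX purchase €82 billion: reserves +€82B, deposits 0.
Discount-window repayment €187 billion: reserves −€187B, deposits 0.
Totals: Δreserves = +€301.5B, Δdeposits = +€406.5B.
Δrequired reserves = 14% × +€406.5B = +€56.91B.
Δexcess reserves = Δreserves − Δrequired = +€301.5B − (+€56.91B) = +€244.59 billion.

+€244.59 billion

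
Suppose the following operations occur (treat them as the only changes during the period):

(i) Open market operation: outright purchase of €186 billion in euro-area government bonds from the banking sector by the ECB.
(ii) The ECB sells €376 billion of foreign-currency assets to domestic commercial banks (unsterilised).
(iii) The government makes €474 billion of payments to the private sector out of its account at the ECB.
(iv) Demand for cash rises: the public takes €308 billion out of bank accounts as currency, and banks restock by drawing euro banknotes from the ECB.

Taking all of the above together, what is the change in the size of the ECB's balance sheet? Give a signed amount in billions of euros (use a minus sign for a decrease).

-€190 billion

ECB balance sheet:
  Assets:      Securities +€186B, Foreign assets −€376B
  Liabilities: Bank reserves −€24B, Currency in circulation +€308B, Government deposits −€474B
Commercial banking system:
  Assets:      Reserves at CB −€24B, Securities −€186B, Foreign assets +€376B
  Liabilities: Checkable deposits +€166B
Change in total ECB assets = -€190 billion.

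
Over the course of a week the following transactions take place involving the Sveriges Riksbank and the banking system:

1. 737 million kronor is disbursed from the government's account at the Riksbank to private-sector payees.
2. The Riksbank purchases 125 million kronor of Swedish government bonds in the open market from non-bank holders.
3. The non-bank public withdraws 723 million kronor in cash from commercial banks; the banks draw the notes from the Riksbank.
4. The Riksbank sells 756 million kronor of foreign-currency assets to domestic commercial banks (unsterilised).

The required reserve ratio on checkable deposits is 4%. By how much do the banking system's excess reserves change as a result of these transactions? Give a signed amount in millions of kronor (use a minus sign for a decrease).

Government spending 737 million kronor: reserves +737M, deposits +737M.
Asset purchase (from non-banks) 125 million kronor: reserves +125M, deposits +125M.
Currency withdrawal 723 million kronor: reserves −723M, deposits −723M.
FX sale 756 million kronor: reserves −756M, deposits 0.
Totals: Δreserves = −617M, Δdeposits = +139M.
Δrequired reserves = 4% × +139M = +5.56M.
Δexcess reserves = Δreserves − Δrequired = −617M − (+5.56M) = -622.56 million.

-622.56 million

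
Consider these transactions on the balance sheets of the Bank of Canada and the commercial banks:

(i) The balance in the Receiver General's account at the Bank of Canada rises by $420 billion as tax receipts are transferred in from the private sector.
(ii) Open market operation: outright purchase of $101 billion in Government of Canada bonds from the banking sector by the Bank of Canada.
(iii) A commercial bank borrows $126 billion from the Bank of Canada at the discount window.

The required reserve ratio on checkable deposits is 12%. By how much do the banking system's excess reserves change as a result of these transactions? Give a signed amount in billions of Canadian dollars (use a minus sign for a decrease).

-$142.6 billion

Government account inflow $420 billion: reserves −$420B, deposits −$420B.
OMO purchase (from banks) $101 billion: reserves +$101B, deposits 0.
Discount-window loan $126 billion: reserves +$126B, deposits 0.
Totals: Δreserves = −$193B, Δdeposits = −$420B.
Δrequired reserves = 12% × −$420B = −$50.4B.
Δexcess reserves = Δreserves − Δrequired = −$193B − (−$50.4B) = -$142.6 billion.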